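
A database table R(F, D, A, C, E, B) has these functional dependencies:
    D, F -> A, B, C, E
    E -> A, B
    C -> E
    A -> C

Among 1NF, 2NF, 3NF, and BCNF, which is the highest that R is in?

2NF

Candidate key: {D, F}. Prime attributes: {D, F}.
For E -> A, B we have {E}⁺ = {A, B, C, E}; {E} is not a superkey, so BCNF fails.
E -> A, B has non-prime {A, B} on the right and a non-superkey on the left, so 3NF fails.
No non-prime attribute depends on a proper subset of any candidate key, so 2NF holds.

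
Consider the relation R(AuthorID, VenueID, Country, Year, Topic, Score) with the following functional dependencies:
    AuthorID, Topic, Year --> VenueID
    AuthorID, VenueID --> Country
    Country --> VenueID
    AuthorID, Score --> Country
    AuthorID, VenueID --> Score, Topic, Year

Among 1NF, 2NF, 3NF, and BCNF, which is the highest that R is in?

Candidate keys: {AuthorID, Country}, {AuthorID, Score}, {AuthorID, Topic, Year}, {AuthorID, VenueID}. Prime attributes: {AuthorID, Country, Score, Topic, VenueID, Year}.
Country --> VenueID: {Country}⁺ = {Country, VenueID}, which is not all of the attributes, so the left side is not a superkey — BCNF is violated.
But every attribute on its right side ({VenueID}) is prime, and the same holds for every other non-superkey FD, so 3NF still holds.

3NF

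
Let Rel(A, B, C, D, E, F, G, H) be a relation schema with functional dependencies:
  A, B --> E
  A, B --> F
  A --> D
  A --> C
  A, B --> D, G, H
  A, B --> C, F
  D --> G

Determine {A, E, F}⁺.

Start with {A, E, F}.
A --> D applies; add {D} → now {A, D, E, F}.
A --> C applies; add {C} → now {A, C, D, E, F}.
D --> G applies; add {G} → now {A, C, D, E, F, G}.
No further FD applies.

{A, C, D, E, F, G}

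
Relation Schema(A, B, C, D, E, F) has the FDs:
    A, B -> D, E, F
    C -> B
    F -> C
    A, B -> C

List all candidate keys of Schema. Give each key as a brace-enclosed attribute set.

{A, B}, {A, C}, {A, F}

Attributes never on any right-hand side: {A} — every candidate key must contain it.
{A, B} is a candidate key since {A, B}⁺ = {A, B, C, D, E, F} covers every attribute.
{A, C} is a candidate key since {A, C}⁺ = {A, B, C, D, E, F} covers every attribute.
{A, F} is a candidate key since {A, F}⁺ = {A, B, C, D, E, F} covers every attribute.
These are minimal and exhaustive — every other superkey contains one of them.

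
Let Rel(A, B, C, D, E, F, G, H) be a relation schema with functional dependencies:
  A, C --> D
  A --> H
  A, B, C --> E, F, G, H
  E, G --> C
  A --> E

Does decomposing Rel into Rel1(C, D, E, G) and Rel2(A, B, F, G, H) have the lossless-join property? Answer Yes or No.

The shared attributes are {G} and {G}⁺ = {G}.
Rel1 ⊄ {G} and Rel2 ⊄ {G}, so the split is lossy.

No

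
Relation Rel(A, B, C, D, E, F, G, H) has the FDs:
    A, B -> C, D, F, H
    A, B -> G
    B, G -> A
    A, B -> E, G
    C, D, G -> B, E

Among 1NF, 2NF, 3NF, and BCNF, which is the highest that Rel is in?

Candidate keys: {A, B}, {B, G}, {C, D, G}. Prime attributes: {A, B, C, D, G}.
The left-hand side of every FD is a superkey, so BCNF is satisfied.

BCNF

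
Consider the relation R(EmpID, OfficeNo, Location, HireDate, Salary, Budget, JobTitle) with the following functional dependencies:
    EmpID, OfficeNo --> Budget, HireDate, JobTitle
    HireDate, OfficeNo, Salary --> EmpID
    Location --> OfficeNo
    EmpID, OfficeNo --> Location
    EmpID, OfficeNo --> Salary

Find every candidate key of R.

{EmpID, Location}, {EmpID, OfficeNo}, {HireDate, Location, Salary}, {HireDate, OfficeNo, Salary}

{EmpID, Location}⁺ = {Budget, EmpID, HireDate, JobTitle, Location, OfficeNo, Salary}, which is every attribute, so {EmpID, Location} is a candidate key.
{EmpID, OfficeNo}⁺ = {Budget, EmpID, HireDate, JobTitle, Location, OfficeNo, Salary}, which is every attribute, so {EmpID, OfficeNo} is a candidate key.
{HireDate, Location, Salary}⁺ = {Budget, EmpID, HireDate, JobTitle, Location, OfficeNo, Salary}, which is every attribute, so {HireDate, Location, Salary} is a candidate key.
{HireDate, OfficeNo, Salary}⁺ = {Budget, EmpID, HireDate, JobTitle, Location, OfficeNo, Salary}, which is every attribute, so {HireDate, OfficeNo, Salary} is a candidate key.
These are minimal and exhaustive — every other superkey contains one of them.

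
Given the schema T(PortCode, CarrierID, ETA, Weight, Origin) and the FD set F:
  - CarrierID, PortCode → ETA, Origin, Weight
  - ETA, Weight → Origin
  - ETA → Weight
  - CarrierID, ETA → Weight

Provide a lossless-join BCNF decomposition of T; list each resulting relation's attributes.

{CarrierID, ETA, PortCode}; {ETA, Origin, Weight}

Candidate key of the original relation: {CarrierID, PortCode}.
{CarrierID, ETA, Origin, PortCode, Weight}: {ETA, Weight} determines {ETA, Origin, Weight} here but is not a superkey — split on ETA, Weight → Origin, giving {ETA, Origin, Weight} and {CarrierID, ETA, PortCode, Weight}.
{ETA, Origin, Weight} has no BCNF violation.
{CarrierID, ETA, PortCode, Weight}: {ETA} determines {ETA, Weight} here but is not a superkey — split on ETA → Weight, giving {ETA, Weight} and {CarrierID, ETA, PortCode}.
{ETA, Weight} has no BCNF violation.
{CarrierID, ETA, PortCode} has no BCNF violation.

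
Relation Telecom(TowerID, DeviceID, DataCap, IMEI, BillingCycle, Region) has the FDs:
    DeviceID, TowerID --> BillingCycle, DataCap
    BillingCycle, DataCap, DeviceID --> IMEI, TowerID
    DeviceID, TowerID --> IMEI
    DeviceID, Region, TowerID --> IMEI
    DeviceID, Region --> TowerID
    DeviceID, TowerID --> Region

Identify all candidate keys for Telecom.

{BillingCycle, DataCap, DeviceID}, {DeviceID, Region}, {DeviceID, TowerID}

{DeviceID} never appears on the right of any FD, so every key must include it.
{DeviceID, Region} is a candidate key since {DeviceID, Region}⁺ = {BillingCycle, DataCap, DeviceID, IMEI, Region, TowerID} covers every attribute.
{DeviceID, TowerID} is a candidate key since {DeviceID, TowerID}⁺ = {BillingCycle, DataCap, DeviceID, IMEI, Region, TowerID} covers every attribute.
{BillingCycle, DataCap, DeviceID} is a candidate key since {BillingCycle, DataCap, DeviceID}⁺ = {BillingCycle, DataCap, DeviceID, IMEI, Region, TowerID} covers every attribute.
No proper subset of any of these is a key, and no other minimal superkey exists.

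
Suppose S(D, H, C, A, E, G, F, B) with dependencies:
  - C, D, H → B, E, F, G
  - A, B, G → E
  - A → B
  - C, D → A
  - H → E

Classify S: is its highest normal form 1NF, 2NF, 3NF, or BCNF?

1NF

Candidate key: {C, D, H}. Prime attributes: {C, D, H}.
A, B, G → E breaks BCNF: {A, B, G}⁺ = {A, B, E, G}, so {A, B, G} is not a superkey.
A, B, G → E determines the non-prime attribute {E} from a non-superkey — 3NF is violated.
Since {H} ⊂ {C, D, H} and {H}⁺ ⊇ {E} with {E} non-prime, there is a partial dependency; 2NF fails.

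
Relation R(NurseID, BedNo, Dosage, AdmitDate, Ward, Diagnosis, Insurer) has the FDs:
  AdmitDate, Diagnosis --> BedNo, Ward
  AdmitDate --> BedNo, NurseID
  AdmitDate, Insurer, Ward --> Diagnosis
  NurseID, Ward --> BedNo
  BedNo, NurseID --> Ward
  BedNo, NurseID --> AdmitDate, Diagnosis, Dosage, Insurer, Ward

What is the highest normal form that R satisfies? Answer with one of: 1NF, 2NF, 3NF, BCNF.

Candidate keys: {AdmitDate}, {BedNo, NurseID}, {NurseID, Ward}. Prime attributes: {AdmitDate, BedNo, NurseID, Ward}.
Every FD has a superkey on the left, so the relation is in BCNF.

BCNF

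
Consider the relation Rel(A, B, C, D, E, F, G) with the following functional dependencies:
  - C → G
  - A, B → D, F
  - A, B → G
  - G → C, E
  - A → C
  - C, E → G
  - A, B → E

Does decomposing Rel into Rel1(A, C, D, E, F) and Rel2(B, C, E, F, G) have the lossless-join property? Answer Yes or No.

Common attributes: {C, E, F}; their closure is {C, E, F, G}.
The closure covers neither Rel1 nor Rel2 entirely; the join is not lossless.

No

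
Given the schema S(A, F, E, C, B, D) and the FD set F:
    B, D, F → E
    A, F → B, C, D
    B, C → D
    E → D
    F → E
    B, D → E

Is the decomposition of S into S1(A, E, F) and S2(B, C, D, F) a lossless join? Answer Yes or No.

Common attributes: {F}; their closure is {D, E, F}.
Neither S1 nor S2 is contained in that closure, so the decomposition is lossy.

No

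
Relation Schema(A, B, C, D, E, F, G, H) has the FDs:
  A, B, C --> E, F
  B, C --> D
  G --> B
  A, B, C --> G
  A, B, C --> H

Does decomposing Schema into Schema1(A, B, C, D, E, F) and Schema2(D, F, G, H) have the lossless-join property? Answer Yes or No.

Schema1 ∩ Schema2 = {D, F}; its closure under F is {D, F}.
The closure covers neither Schema1 nor Schema2 entirely; the join is not lossless.

No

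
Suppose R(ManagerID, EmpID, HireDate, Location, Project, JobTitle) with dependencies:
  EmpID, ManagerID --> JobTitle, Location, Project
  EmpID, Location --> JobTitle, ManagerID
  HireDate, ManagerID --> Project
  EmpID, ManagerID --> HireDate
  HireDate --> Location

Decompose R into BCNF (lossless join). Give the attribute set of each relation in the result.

Candidate keys of the original relation: {EmpID, HireDate}, {EmpID, Location}, {EmpID, ManagerID}.
Within {EmpID, HireDate, JobTitle, Location, ManagerID, Project}: {HireDate, ManagerID}⁺ ∩ {EmpID, HireDate, JobTitle, Location, ManagerID, Project} = {HireDate, Location, ManagerID, Project}, not the whole set, so HireDate, ManagerID --> Location, Project violates BCNF; decompose into {HireDate, Location, ManagerID, Project} and {EmpID, HireDate, JobTitle, ManagerID}.
Within {HireDate, Location, ManagerID, Project}: {HireDate}⁺ ∩ {HireDate, Location, ManagerID, Project} = {HireDate, Location}, not the whole set, so HireDate --> Location violates BCNF; decompose into {HireDate, Location} and {HireDate, ManagerID, Project}.
{HireDate, Location}: every determinant is a superkey — BCNF.
{HireDate, ManagerID, Project}: every determinant is a superkey — BCNF.
{EmpID, HireDate, JobTitle, ManagerID}: every determinant is a superkey — BCNF.

{EmpID, HireDate, JobTitle, ManagerID}; {HireDate, Location}; {HireDate, ManagerID, Project}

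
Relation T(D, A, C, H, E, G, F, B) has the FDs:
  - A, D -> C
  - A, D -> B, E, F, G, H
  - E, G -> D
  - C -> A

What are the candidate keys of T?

{A, D}, {A, E, G}, {C, D}, {C, E, G}

{A, D}⁺ = {A, B, C, D, E, F, G, H} — all of the relation — so {A, D} is a candidate key.
{C, D}⁺ = {A, B, C, D, E, F, G, H} — all of the relation — so {C, D} is a candidate key.
{A, E, G}⁺ = {A, B, C, D, E, F, G, H} — all of the relation — so {A, E, G} is a candidate key.
{C, E, G}⁺ = {A, B, C, D, E, F, G, H} — all of the relation — so {C, E, G} is a candidate key.
Any other superkey properly contains one of these, so there are no further candidate keys.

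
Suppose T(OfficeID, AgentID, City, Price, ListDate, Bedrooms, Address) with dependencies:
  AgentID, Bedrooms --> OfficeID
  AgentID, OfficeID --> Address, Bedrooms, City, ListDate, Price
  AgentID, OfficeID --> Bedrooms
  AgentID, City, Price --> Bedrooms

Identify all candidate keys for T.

Attributes never on any right-hand side: {AgentID} — every candidate key must contain it.
{AgentID, Bedrooms} is a candidate key since {AgentID, Bedrooms}⁺ = {Address, AgentID, Bedrooms, City, ListDate, OfficeID, Price} covers every attribute.
{AgentID, OfficeID} is a candidate key since {AgentID, OfficeID}⁺ = {Address, AgentID, Bedrooms, City, ListDate, OfficeID, Price} covers every attribute.
{AgentID, City, Price} is a candidate key since {AgentID, City, Price}⁺ = {Address, AgentID, Bedrooms, City, ListDate, OfficeID, Price} covers every attribute.
These are minimal and exhaustive — every other superkey contains one of them.

{AgentID, Bedrooms}, {AgentID, City, Price}, {AgentID, OfficeID}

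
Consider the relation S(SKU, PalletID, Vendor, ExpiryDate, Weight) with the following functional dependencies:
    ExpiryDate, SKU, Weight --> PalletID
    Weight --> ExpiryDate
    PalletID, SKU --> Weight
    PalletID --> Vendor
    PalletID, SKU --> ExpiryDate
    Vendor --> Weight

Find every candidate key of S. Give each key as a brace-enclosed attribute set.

Attributes never on any right-hand side: {SKU} — every candidate key must contain it.
{PalletID, SKU}⁺ = {ExpiryDate, PalletID, SKU, Vendor, Weight}, which is every attribute, so {PalletID, SKU} is a candidate key.
{SKU, Vendor}⁺ = {ExpiryDate, PalletID, SKU, Vendor, Weight}, which is every attribute, so {SKU, Vendor} is a candidate key.
{SKU, Weight}⁺ = {ExpiryDate, PalletID, SKU, Vendor, Weight}, which is every attribute, so {SKU, Weight} is a candidate key.
Any other superkey properly contains one of these, so there are no further candidate keys.

{PalletID, SKU}, {SKU, Vendor}, {SKU, Weight}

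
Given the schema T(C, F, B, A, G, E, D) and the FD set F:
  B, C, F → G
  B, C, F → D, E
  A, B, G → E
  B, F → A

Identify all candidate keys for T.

No FD produces {B, C, F}, so they must be in every candidate key.
Closure of {B, C, F} is {A, B, C, D, E, F, G}, the whole schema; {B, C, F} is a candidate key.
No other minimal set has full closure, so this is the only candidate key.

{B, C, F}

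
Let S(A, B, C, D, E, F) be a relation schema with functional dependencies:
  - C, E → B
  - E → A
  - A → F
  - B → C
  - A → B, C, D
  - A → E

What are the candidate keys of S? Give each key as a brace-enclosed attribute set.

{A}, {E}

{A} is a candidate key since {A}⁺ = {A, B, C, D, E, F} covers every attribute.
{E} is a candidate key since {E}⁺ = {A, B, C, D, E, F} covers every attribute.
No proper subset of any of these is a key, and no other minimal superkey exists.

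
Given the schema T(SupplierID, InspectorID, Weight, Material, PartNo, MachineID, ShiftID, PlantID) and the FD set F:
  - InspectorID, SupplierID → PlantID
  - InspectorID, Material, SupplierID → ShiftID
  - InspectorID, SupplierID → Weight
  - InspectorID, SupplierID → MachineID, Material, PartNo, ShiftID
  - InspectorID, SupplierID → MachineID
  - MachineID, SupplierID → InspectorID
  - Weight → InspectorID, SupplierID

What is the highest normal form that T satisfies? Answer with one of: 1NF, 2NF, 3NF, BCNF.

BCNF

Candidate keys: {InspectorID, SupplierID}, {MachineID, SupplierID}, {Weight}. Prime attributes: {InspectorID, MachineID, SupplierID, Weight}.
Each dependency's left side is a superkey — BCNF holds.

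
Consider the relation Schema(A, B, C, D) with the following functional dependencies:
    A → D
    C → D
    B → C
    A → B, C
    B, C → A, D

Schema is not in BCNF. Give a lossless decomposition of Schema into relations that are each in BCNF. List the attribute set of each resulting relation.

Candidate keys of the original relation: {A}, {B}.
{A, B, C, D}: {C} determines {C, D} here but is not a superkey — split on C → D, giving {C, D} and {A, B, C}.
{C, D}: every determinant is a superkey — BCNF.
{A, B, C}: every determinant is a superkey — BCNF.

{A, B, C}; {C, D}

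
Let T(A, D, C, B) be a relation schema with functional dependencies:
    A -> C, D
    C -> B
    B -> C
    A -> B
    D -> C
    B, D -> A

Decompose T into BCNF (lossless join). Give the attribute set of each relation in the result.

{A, C, D}; {B, C}

Candidate keys of the original relation: {A}, {D}.
Within {A, B, C, D}: {C}⁺ ∩ {A, B, C, D} = {B, C}, not the whole set, so C -> B violates BCNF; decompose into {B, C} and {A, C, D}.
{B, C} has no BCNF violation.
{A, C, D} has no BCNF violation.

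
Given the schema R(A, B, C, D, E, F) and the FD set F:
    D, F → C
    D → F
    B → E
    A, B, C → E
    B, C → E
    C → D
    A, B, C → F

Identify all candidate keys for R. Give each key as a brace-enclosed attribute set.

Attributes never on any right-hand side: {A, B} — every candidate key must contain all of them.
{A, B, C}⁺ = {A, B, C, D, E, F} — all of the relation — so {A, B, C} is a candidate key.
{A, B, D}⁺ = {A, B, C, D, E, F} — all of the relation — so {A, B, D} is a candidate key.
Any other superkey properly contains one of these, so there are no further candidate keys.

{A, B, C}, {A, B, D}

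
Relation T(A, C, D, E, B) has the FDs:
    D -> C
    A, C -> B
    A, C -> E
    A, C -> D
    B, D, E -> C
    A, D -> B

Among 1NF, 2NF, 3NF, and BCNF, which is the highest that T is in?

Candidate keys: {A, C}, {A, D}. Prime attributes: {A, C, D}.
For D -> C we have {D}⁺ = {C, D}; {D} is not a superkey, so BCNF fails.
Its right-hand attributes {C} are all prime, as are those of every other non-superkey FD — the relation is in 3NF.

3NF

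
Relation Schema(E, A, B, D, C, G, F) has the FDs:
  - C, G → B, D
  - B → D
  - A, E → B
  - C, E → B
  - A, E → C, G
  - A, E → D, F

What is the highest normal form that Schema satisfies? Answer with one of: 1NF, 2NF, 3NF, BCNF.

Candidate key: {A, E}. Prime attributes: {A, E}.
C, G → B, D breaks BCNF: {C, G}⁺ = {B, C, D, G}, so {C, G} is not a superkey.
C, G → B, D determines the non-prime attributes {B, D} from a non-superkey — 3NF is violated.
No non-prime attribute depends on a proper subset of any candidate key, so 2NF holds.

2NF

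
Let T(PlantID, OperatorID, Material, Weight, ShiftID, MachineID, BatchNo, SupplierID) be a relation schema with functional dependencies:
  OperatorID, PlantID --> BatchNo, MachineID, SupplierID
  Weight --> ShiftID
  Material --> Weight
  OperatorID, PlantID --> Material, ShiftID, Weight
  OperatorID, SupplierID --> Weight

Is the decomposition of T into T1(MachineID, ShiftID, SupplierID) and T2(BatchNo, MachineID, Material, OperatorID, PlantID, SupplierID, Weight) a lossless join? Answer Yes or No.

No

Common attributes: {MachineID, SupplierID}; their closure is {MachineID, SupplierID}.
Neither T1 nor T2 is contained in that closure, so the decomposition is lossy.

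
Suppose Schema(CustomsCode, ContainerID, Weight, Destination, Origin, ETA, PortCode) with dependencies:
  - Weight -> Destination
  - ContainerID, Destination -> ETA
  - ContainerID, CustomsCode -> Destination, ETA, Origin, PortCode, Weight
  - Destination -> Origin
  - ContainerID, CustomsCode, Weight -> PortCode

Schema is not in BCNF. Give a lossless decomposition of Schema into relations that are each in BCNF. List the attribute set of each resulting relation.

Candidate key of the original relation: {ContainerID, CustomsCode}.
In {ContainerID, CustomsCode, Destination, ETA, Origin, PortCode, Weight}, {Weight} is not a superkey ({Weight}⁺ restricted to this set is {Destination, Origin, Weight}), so split on Weight -> Destination, Origin into {Destination, Origin, Weight} and {ContainerID, CustomsCode, ETA, PortCode, Weight}.
In {Destination, Origin, Weight}, {Destination} is not a superkey ({Destination}⁺ restricted to this set is {Destination, Origin}), so split on Destination -> Origin into {Destination, Origin} and {Destination, Weight}.
{Destination, Origin}: every determinant is a superkey — BCNF.
{Destination, Weight}: every determinant is a superkey — BCNF.
In {ContainerID, CustomsCode, ETA, PortCode, Weight}, {ContainerID, Weight} is not a superkey ({ContainerID, Weight}⁺ restricted to this set is {ContainerID, ETA, Weight}), so split on ContainerID, Weight -> ETA into {ContainerID, ETA, Weight} and {ContainerID, CustomsCode, PortCode, Weight}.
{ContainerID, ETA, Weight}: every determinant is a superkey — BCNF.
{ContainerID, CustomsCode, PortCode, Weight}: every determinant is a superkey — BCNF.

{ContainerID, CustomsCode, PortCode, Weight}; {ContainerID, ETA, Weight}; {Destination, Origin}; {Destination, Weight}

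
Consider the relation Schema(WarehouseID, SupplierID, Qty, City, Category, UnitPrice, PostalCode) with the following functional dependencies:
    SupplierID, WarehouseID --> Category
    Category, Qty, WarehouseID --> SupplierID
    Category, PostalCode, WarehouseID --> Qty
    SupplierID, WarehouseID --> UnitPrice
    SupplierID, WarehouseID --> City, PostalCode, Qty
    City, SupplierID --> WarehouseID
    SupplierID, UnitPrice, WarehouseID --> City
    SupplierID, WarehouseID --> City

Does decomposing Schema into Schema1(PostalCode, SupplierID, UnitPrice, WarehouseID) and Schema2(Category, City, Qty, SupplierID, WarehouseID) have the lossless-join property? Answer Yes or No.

Yes

Schema1 ∩ Schema2 = {SupplierID, WarehouseID}; its closure under F is {Category, City, PostalCode, Qty, SupplierID, UnitPrice, WarehouseID}.
Schema1 is contained in that closure, so Schema1 ∩ Schema2 --> Schema1 holds and the join is lossless.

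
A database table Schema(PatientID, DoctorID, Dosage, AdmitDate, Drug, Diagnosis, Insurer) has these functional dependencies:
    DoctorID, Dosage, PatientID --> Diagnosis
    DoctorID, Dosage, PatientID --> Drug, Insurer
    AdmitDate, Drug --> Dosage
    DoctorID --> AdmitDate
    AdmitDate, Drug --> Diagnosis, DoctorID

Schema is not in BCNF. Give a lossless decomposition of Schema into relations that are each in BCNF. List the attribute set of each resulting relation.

Candidate keys of the original relation: {AdmitDate, Drug, PatientID}, {DoctorID, Dosage, PatientID}, {DoctorID, Drug, PatientID}.
Within {AdmitDate, Diagnosis, DoctorID, Dosage, Drug, Insurer, PatientID}: {AdmitDate, Drug}⁺ ∩ {AdmitDate, Diagnosis, DoctorID, Dosage, Drug, Insurer, PatientID} = {AdmitDate, Diagnosis, DoctorID, Dosage, Drug}, not the whole set, so AdmitDate, Drug --> Diagnosis, DoctorID, Dosage violates BCNF; decompose into {AdmitDate, Diagnosis, DoctorID, Dosage, Drug} and {AdmitDate, Drug, Insurer, PatientID}.
Within {AdmitDate, Diagnosis, DoctorID, Dosage, Drug}: {DoctorID}⁺ ∩ {AdmitDate, Diagnosis, DoctorID, Dosage, Drug} = {AdmitDate, DoctorID}, not the whole set, so DoctorID --> AdmitDate violates BCNF; decompose into {AdmitDate, DoctorID} and {Diagnosis, DoctorID, Dosage, Drug}.
{AdmitDate, DoctorID} is in BCNF.
{Diagnosis, DoctorID, Dosage, Drug} is in BCNF.
{AdmitDate, Drug, Insurer, PatientID} is in BCNF.

{AdmitDate, DoctorID}; {AdmitDate, Drug, Insurer, PatientID}; {Diagnosis, DoctorID, Dosage, Drug}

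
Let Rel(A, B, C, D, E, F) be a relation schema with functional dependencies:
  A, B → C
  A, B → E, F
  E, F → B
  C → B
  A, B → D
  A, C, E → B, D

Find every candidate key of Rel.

No FD produces {A}, so it must be in every candidate key.
Closure of {A, B} is {A, B, C, D, E, F}, the whole schema; {A, B} is a candidate key.
Closure of {A, C} is {A, B, C, D, E, F}, the whole schema; {A, C} is a candidate key.
Closure of {A, E, F} is {A, B, C, D, E, F}, the whole schema; {A, E, F} is a candidate key.
No proper subset of any of these is a key, and no other minimal superkey exists.

{A, B}, {A, C}, {A, E, F}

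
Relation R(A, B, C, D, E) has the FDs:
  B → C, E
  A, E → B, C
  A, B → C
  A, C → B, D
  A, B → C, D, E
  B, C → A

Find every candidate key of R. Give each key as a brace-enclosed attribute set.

{A, C}, {A, E}, {B}

{B}⁺ = {A, B, C, D, E} — all of the relation — so {B} is a candidate key.
{A, C}⁺ = {A, B, C, D, E} — all of the relation — so {A, C} is a candidate key.
{A, E}⁺ = {A, B, C, D, E} — all of the relation — so {A, E} is a candidate key.
These are minimal and exhaustive — every other superkey contains one of them.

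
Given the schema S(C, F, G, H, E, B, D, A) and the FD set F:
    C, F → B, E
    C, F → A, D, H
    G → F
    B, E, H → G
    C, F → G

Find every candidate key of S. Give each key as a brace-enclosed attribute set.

No FD produces {C}, so it must be in every candidate key.
Closure of {C, F} is {A, B, C, D, E, F, G, H}, the whole schema; {C, F} is a candidate key.
Closure of {C, G} is {A, B, C, D, E, F, G, H}, the whole schema; {C, G} is a candidate key.
Closure of {B, C, E, H} is {A, B, C, D, E, F, G, H}, the whole schema; {B, C, E, H} is a candidate key.
These are minimal and exhaustive — every other superkey contains one of them.

{B, C, E, H}, {C, F}, {C, G}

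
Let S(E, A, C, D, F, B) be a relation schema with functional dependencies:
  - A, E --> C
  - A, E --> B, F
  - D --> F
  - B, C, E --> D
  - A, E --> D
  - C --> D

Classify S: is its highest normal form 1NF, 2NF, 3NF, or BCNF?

Candidate key: {A, E}. Prime attributes: {A, E}.
For D --> F we have {D}⁺ = {D, F}; {D} is not a superkey, so BCNF fails.
Because {F} is non-prime and the left side of D --> F is not a superkey, the relation is not in 3NF.
No proper subset of a key has a non-prime attribute in its closure, so there is no partial dependency; 2NF holds.

2NF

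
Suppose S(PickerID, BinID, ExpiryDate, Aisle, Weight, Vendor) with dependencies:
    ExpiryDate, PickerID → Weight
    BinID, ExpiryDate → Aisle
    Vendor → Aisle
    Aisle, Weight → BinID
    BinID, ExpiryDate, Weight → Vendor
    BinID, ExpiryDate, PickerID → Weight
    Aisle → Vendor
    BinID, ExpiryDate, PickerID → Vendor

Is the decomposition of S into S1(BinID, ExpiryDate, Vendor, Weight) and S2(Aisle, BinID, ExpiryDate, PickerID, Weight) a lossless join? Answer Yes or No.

Yes

Common attributes: {BinID, ExpiryDate, Weight}; their closure is {Aisle, BinID, ExpiryDate, Vendor, Weight}.
This includes all of S1, so the common attributes are a superkey of S1 — the join is lossless.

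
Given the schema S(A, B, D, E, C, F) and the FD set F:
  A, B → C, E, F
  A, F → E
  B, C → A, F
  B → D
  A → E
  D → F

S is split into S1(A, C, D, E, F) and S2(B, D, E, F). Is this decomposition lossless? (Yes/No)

No

Common attributes: {D, E, F}; their closure is {D, E, F}.
S1 ⊄ {D, E, F} and S2 ⊄ {D, E, F}, so the split is lossy.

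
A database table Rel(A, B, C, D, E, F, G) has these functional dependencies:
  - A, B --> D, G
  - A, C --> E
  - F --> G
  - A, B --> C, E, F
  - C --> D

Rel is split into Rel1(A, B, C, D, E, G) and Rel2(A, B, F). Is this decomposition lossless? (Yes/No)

Common attributes: {A, B}; their closure is {A, B, C, D, E, F, G}.
Since Rel1 ⊆ {A, B, C, D, E, F, G}, the intersection is a superkey of Rel1; the decomposition is lossless.

Yes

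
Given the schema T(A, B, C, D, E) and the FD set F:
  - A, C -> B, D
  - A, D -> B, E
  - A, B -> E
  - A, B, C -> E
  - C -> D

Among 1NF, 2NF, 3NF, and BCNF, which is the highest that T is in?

Candidate key: {A, C}. Prime attributes: {A, C}.
For A, D -> B, E we have {A, D}⁺ = {A, B, D, E}; {A, D} is not a superkey, so BCNF fails.
A, D -> B, E has non-prime {B, E} on the right and a non-superkey on the left, so 3NF fails.
The proper key subset {C} of {A, C} determines non-prime {D}, so the relation is not even in 2NF.

1NF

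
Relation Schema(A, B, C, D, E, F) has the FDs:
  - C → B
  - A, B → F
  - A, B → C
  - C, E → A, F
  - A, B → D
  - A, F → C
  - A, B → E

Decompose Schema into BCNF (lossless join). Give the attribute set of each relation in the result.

{A, C, D, E, F}; {B, C}

Candidate keys of the original relation: {A, B}, {A, C}, {A, F}, {C, E}.
Within {A, B, C, D, E, F}: {C}⁺ ∩ {A, B, C, D, E, F} = {B, C}, not the whole set, so C → B violates BCNF; decompose into {B, C} and {A, C, D, E, F}.
{B, C} has no BCNF violation.
{A, C, D, E, F} has no BCNF violation.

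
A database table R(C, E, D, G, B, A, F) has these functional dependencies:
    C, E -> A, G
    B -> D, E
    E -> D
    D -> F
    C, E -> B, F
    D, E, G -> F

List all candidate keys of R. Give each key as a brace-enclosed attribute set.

{B, C}, {C, E}

No FD produces {C}, so it must be in every candidate key.
{B, C}⁺ = {A, B, C, D, E, F, G}, which is every attribute, so {B, C} is a candidate key.
{C, E}⁺ = {A, B, C, D, E, F, G}, which is every attribute, so {C, E} is a candidate key.
No proper subset of any of these is a key, and no other minimal superkey exists.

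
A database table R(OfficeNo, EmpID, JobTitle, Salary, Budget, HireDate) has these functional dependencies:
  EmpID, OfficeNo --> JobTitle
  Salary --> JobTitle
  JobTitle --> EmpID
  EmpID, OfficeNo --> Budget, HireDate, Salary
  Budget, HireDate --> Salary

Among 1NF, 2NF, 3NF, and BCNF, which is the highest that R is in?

3NF

Candidate keys: {Budget, HireDate, OfficeNo}, {EmpID, OfficeNo}, {JobTitle, OfficeNo}, {OfficeNo, Salary}. Prime attributes: {Budget, EmpID, HireDate, JobTitle, OfficeNo, Salary}.
Salary --> JobTitle breaks BCNF: {Salary}⁺ = {EmpID, JobTitle, Salary}, so {Salary} is not a superkey.
Since {JobTitle} ⊆ prime attributes and every other non-superkey FD also has a prime right side, the schema is in 3NF.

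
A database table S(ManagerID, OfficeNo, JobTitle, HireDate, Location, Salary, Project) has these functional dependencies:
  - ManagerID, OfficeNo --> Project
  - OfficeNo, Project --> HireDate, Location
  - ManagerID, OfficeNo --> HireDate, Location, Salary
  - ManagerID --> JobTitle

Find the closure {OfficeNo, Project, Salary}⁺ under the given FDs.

{HireDate, Location, OfficeNo, Project, Salary}

Start with {OfficeNo, Project, Salary}.
OfficeNo, Project --> HireDate, Location applies; add {HireDate, Location} → now {HireDate, Location, OfficeNo, Project, Salary}.
No further FD applies.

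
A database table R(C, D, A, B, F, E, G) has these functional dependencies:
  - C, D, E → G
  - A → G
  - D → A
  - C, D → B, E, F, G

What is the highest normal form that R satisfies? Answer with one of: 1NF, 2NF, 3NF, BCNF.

1NF

Candidate key: {C, D}. Prime attributes: {C, D}.
A → G breaks BCNF: {A}⁺ = {A, G}, so {A} is not a superkey.
A → G has non-prime {G} on the right and a non-superkey on the left, so 3NF fails.
{D} is a proper subset of the key {C, D}, and {D}⁺ contains the non-prime attributes {A, G} — a partial dependency, so 2NF is violated.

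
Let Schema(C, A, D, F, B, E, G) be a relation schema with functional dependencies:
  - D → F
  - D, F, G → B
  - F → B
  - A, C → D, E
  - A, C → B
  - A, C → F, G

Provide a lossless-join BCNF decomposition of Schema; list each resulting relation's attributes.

{A, C, D, E, G}; {B, F}; {D, F}

Candidate key of the original relation: {A, C}.
{A, B, C, D, E, F, G}: {D} determines {B, D, F} here but is not a superkey — split on D → B, F, giving {B, D, F} and {A, C, D, E, G}.
{B, D, F}: {F} determines {B, F} here but is not a superkey — split on F → B, giving {B, F} and {D, F}.
{B, F} has no BCNF violation.
{D, F} has no BCNF violation.
{A, C, D, E, G} has no BCNF violation.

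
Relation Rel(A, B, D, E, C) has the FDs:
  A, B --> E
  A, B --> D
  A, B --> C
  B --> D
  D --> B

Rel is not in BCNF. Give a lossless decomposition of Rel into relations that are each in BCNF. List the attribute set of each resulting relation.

{A, B, C, E}; {B, D}

Candidate keys of the original relation: {A, B}, {A, D}.
In {A, B, C, D, E}, {B} is not a superkey ({B}⁺ restricted to this set is {B, D}), so split on B --> D into {B, D} and {A, B, C, E}.
{B, D}: every determinant is a superkey — BCNF.
{A, B, C, E}: every determinant is a superkey — BCNF.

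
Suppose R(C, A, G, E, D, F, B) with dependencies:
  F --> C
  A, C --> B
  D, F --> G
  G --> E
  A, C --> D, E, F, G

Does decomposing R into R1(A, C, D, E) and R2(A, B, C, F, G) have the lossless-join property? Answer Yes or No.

Yes

The shared attributes are {A, C} and {A, C}⁺ = {A, B, C, D, E, F, G}.
This includes all of R1, so the common attributes are a superkey of R1 — the join is lossless.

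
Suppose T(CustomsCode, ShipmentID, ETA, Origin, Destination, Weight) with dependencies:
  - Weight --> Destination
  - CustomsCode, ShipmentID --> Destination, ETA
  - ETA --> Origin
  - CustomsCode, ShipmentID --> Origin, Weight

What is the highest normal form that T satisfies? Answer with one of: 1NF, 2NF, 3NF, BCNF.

2NF

Candidate key: {CustomsCode, ShipmentID}. Prime attributes: {CustomsCode, ShipmentID}.
Weight --> Destination breaks BCNF: {Weight}⁺ = {Destination, Weight}, so {Weight} is not a superkey.
Because {Destination} is non-prime and the left side of Weight --> Destination is not a superkey, the relation is not in 3NF.
No non-prime attribute depends on a proper subset of any candidate key, so 2NF holds.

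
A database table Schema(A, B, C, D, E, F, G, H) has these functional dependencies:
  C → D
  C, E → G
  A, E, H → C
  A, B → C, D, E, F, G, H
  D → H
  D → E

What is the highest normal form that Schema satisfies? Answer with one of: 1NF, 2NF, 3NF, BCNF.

Candidate key: {A, B}. Prime attributes: {A, B}.
For C → D we have {C}⁺ = {C, D, E, G, H}; {C} is not a superkey, so BCNF fails.
Because {D} is non-prime and the left side of C → D is not a superkey, the relation is not in 3NF.
Checking every proper subset of each key, none determines a non-prime attribute — 2NF is satisfied.

2NF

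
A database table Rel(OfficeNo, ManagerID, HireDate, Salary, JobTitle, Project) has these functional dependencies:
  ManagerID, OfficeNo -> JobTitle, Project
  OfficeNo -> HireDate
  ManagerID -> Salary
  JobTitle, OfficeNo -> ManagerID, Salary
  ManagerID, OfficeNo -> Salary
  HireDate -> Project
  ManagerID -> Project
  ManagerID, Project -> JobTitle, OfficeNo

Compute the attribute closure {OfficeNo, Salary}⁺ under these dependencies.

{HireDate, OfficeNo, Project, Salary}

Start with {OfficeNo, Salary}.
OfficeNo -> HireDate applies; add {HireDate} → now {HireDate, OfficeNo, Salary}.
HireDate -> Project applies; add {Project} → now {HireDate, OfficeNo, Project, Salary}.
No further FD applies.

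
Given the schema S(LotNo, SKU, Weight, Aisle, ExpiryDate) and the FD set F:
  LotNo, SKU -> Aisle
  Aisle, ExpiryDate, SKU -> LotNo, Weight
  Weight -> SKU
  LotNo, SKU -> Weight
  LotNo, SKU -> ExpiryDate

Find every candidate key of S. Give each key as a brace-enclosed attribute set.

{LotNo, SKU} is a candidate key since {LotNo, SKU}⁺ = {Aisle, ExpiryDate, LotNo, SKU, Weight} covers every attribute.
{LotNo, Weight} is a candidate key since {LotNo, Weight}⁺ = {Aisle, ExpiryDate, LotNo, SKU, Weight} covers every attribute.
{Aisle, ExpiryDate, SKU} is a candidate key since {Aisle, ExpiryDate, SKU}⁺ = {Aisle, ExpiryDate, LotNo, SKU, Weight} covers every attribute.
{Aisle, ExpiryDate, Weight} is a candidate key since {Aisle, ExpiryDate, Weight}⁺ = {Aisle, ExpiryDate, LotNo, SKU, Weight} covers every attribute.
Any other superkey properly contains one of these, so there are no further candidate keys.

{Aisle, ExpiryDate, SKU}, {Aisle, ExpiryDate, Weight}, {LotNo, SKU}, {LotNo, Weight}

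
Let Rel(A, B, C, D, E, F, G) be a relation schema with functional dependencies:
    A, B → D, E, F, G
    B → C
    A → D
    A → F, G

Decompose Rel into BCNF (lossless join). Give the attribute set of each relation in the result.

{A, B, E}; {A, D, F, G}; {B, C}

Candidate key of the original relation: {A, B}.
{A, B, C, D, E, F, G}: {B} determines {B, C} here but is not a superkey — split on B → C, giving {B, C} and {A, B, D, E, F, G}.
{B, C}: every determinant is a superkey — BCNF.
{A, B, D, E, F, G}: {A} determines {A, D, F, G} here but is not a superkey — split on A → D, F, G, giving {A, D, F, G} and {A, B, E}.
{A, D, F, G}: every determinant is a superkey — BCNF.
{A, B, E}: every determinant is a superkey — BCNF.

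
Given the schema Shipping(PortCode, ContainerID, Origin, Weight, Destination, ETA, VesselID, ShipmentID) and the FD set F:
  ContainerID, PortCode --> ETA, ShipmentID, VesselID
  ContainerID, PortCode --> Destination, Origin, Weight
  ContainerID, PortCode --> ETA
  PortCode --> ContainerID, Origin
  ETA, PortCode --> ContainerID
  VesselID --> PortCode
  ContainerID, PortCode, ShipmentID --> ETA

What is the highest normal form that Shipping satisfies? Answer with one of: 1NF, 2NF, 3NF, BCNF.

BCNF

Candidate keys: {PortCode}, {VesselID}. Prime attributes: {PortCode, VesselID}.
Each dependency's left side is a superkey — BCNF holds.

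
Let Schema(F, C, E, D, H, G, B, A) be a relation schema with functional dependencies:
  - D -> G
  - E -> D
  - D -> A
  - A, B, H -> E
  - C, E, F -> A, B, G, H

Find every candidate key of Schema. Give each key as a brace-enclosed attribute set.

{A, B, C, F, H}, {B, C, D, F, H}, {C, E, F}

No FD produces {C, F}, so they must be in every candidate key.
{C, E, F} is a candidate key since {C, E, F}⁺ = {A, B, C, D, E, F, G, H} covers every attribute.
{A, B, C, F, H} is a candidate key since {A, B, C, F, H}⁺ = {A, B, C, D, E, F, G, H} covers every attribute.
{B, C, D, F, H} is a candidate key since {B, C, D, F, H}⁺ = {A, B, C, D, E, F, G, H} covers every attribute.
No proper subset of any of these is a key, and no other minimal superkey exists.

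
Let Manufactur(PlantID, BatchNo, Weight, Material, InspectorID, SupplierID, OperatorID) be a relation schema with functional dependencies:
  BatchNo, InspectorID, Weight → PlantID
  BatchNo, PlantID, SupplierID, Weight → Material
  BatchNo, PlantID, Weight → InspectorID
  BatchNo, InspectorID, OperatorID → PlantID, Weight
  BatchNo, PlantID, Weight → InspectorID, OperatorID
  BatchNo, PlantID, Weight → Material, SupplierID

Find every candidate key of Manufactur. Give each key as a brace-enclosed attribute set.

{BatchNo, InspectorID, OperatorID}, {BatchNo, InspectorID, Weight}, {BatchNo, PlantID, Weight}

{BatchNo} never appears on the right of any FD, so every key must include it.
Closure of {BatchNo, InspectorID, OperatorID} is {BatchNo, InspectorID, Material, OperatorID, PlantID, SupplierID, Weight}, the whole schema; {BatchNo, InspectorID, OperatorID} is a candidate key.
Closure of {BatchNo, InspectorID, Weight} is {BatchNo, InspectorID, Material, OperatorID, PlantID, SupplierID, Weight}, the whole schema; {BatchNo, InspectorID, Weight} is a candidate key.
Closure of {BatchNo, PlantID, Weight} is {BatchNo, InspectorID, Material, OperatorID, PlantID, SupplierID, Weight}, the whole schema; {BatchNo, PlantID, Weight} is a candidate key.
Any other superkey properly contains one of these, so there are no further candidate keys.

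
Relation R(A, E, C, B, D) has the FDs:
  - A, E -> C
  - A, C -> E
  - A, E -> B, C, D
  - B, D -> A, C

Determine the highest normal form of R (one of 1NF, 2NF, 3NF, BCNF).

BCNF

Candidate keys: {A, C}, {A, E}, {B, D}. Prime attributes: {A, B, C, D, E}.
The left-hand side of every FD is a superkey, so BCNF is satisfied.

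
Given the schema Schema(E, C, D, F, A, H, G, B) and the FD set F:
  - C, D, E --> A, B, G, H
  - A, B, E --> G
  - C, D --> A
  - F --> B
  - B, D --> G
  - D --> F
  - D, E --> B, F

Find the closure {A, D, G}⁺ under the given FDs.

Start with {A, D, G}.
D --> F applies; add {F} → now {A, D, F, G}.
F --> B applies; add {B} → now {A, B, D, F, G}.
No further FD applies.

{A, B, D, F, G}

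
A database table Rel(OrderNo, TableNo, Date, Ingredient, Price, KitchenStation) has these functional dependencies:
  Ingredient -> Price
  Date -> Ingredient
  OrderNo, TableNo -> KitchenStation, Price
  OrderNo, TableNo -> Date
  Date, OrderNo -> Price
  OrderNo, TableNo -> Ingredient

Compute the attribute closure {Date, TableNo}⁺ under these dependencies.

Start with {Date, TableNo}.
Date -> Ingredient applies; add {Ingredient} → now {Date, Ingredient, TableNo}.
Ingredient -> Price applies; add {Price} → now {Date, Ingredient, Price, TableNo}.
No further FD applies.

{Date, Ingredient, Price, TableNo}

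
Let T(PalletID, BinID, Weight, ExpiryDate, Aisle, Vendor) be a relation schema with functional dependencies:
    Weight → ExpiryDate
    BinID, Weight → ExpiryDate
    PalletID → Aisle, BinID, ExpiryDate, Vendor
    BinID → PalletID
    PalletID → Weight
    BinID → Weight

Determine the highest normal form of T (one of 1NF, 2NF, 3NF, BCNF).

2NF

Candidate keys: {BinID}, {PalletID}. Prime attributes: {BinID, PalletID}.
For Weight → ExpiryDate we have {Weight}⁺ = {ExpiryDate, Weight}; {Weight} is not a superkey, so BCNF fails.
Weight → ExpiryDate has non-prime {ExpiryDate} on the right and a non-superkey on the left, so 3NF fails.
All keys have size 1, which rules out partial dependencies — 2NF is satisfied.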